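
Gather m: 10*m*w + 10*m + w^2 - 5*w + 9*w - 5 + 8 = m*(10*w + 10) + w^2 + 4*w + 3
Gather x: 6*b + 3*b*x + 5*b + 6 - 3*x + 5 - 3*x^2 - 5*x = 11*b - 3*x^2 + x*(3*b - 8) + 11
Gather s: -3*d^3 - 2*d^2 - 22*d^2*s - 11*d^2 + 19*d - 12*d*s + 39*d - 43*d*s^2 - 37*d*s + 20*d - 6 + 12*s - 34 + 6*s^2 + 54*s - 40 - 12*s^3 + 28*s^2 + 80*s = -3*d^3 - 13*d^2 + 78*d - 12*s^3 + s^2*(34 - 43*d) + s*(-22*d^2 - 49*d + 146) - 80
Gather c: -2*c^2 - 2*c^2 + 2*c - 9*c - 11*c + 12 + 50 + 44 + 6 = -4*c^2 - 18*c + 112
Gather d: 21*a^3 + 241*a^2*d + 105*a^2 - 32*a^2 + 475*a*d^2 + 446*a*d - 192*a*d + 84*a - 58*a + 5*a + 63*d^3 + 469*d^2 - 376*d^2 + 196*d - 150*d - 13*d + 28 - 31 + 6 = 21*a^3 + 73*a^2 + 31*a + 63*d^3 + d^2*(475*a + 93) + d*(241*a^2 + 254*a + 33) + 3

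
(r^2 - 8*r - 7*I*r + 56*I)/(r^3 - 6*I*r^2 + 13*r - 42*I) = (r - 8)/(r^2 + I*r + 6)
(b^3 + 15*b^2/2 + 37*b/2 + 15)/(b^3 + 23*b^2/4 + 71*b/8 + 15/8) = 4*(b + 2)/(4*b + 1)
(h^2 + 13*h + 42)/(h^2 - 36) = (h + 7)/(h - 6)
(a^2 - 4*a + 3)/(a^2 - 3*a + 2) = (a - 3)/(a - 2)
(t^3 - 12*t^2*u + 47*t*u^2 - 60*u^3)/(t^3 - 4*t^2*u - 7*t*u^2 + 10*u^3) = (t^2 - 7*t*u + 12*u^2)/(t^2 + t*u - 2*u^2)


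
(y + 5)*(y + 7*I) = y^2 + 5*y + 7*I*y + 35*I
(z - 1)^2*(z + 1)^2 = z^4 - 2*z^2 + 1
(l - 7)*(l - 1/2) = l^2 - 15*l/2 + 7/2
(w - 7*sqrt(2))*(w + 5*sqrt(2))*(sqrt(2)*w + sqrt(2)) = sqrt(2)*w^3 - 4*w^2 + sqrt(2)*w^2 - 70*sqrt(2)*w - 4*w - 70*sqrt(2)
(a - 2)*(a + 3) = a^2 + a - 6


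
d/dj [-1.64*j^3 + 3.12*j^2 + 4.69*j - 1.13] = -4.92*j^2 + 6.24*j + 4.69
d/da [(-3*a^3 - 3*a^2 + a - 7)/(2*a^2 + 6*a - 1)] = (-6*a^4 - 36*a^3 - 11*a^2 + 34*a + 41)/(4*a^4 + 24*a^3 + 32*a^2 - 12*a + 1)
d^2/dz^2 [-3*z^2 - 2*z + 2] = -6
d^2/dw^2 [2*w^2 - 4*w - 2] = 4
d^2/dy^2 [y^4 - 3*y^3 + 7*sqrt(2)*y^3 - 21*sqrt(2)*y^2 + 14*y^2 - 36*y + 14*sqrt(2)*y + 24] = 12*y^2 - 18*y + 42*sqrt(2)*y - 42*sqrt(2) + 28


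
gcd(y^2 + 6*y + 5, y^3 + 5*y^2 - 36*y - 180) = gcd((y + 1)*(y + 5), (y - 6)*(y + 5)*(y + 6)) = y + 5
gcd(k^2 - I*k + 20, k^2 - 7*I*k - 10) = k - 5*I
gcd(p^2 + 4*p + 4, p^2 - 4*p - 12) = p + 2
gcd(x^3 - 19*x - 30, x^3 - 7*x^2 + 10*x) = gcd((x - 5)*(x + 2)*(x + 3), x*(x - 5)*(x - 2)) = x - 5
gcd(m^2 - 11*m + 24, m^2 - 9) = m - 3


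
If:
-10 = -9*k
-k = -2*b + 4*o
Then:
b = 2*o + 5/9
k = 10/9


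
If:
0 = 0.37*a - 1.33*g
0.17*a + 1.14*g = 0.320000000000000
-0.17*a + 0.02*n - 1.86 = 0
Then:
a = 0.66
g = 0.18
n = 98.58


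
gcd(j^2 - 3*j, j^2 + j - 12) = j - 3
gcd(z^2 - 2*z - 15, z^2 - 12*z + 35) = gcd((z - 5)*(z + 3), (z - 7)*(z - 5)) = z - 5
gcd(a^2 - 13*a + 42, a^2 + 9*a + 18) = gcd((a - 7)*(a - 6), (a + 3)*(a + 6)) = 1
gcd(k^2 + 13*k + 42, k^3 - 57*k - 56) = k + 7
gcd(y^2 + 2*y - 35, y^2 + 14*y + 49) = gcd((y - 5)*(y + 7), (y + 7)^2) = y + 7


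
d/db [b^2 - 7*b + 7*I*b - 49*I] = 2*b - 7 + 7*I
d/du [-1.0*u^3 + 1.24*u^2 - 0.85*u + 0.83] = -3.0*u^2 + 2.48*u - 0.85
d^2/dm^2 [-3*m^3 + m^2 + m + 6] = 2 - 18*m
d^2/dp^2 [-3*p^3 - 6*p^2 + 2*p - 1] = -18*p - 12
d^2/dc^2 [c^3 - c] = 6*c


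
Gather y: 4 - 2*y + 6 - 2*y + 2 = 12 - 4*y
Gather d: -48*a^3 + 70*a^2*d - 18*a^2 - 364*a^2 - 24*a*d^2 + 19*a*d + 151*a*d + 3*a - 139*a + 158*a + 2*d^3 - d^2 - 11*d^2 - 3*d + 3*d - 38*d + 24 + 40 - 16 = -48*a^3 - 382*a^2 + 22*a + 2*d^3 + d^2*(-24*a - 12) + d*(70*a^2 + 170*a - 38) + 48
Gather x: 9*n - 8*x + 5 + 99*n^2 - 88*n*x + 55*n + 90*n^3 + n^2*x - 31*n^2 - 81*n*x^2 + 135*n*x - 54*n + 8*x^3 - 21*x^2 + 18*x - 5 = 90*n^3 + 68*n^2 + 10*n + 8*x^3 + x^2*(-81*n - 21) + x*(n^2 + 47*n + 10)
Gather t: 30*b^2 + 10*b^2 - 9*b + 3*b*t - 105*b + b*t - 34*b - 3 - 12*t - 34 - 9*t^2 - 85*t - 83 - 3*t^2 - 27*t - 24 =40*b^2 - 148*b - 12*t^2 + t*(4*b - 124) - 144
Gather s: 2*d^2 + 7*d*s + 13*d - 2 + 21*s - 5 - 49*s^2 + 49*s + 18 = 2*d^2 + 13*d - 49*s^2 + s*(7*d + 70) + 11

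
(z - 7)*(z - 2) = z^2 - 9*z + 14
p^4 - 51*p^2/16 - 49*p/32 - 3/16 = (p - 2)*(p + 1/4)^2*(p + 3/2)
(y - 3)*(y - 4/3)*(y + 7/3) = y^3 - 2*y^2 - 55*y/9 + 28/3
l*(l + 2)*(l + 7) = l^3 + 9*l^2 + 14*l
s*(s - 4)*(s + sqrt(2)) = s^3 - 4*s^2 + sqrt(2)*s^2 - 4*sqrt(2)*s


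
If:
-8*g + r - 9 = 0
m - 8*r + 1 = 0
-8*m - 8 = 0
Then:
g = -9/8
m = -1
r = 0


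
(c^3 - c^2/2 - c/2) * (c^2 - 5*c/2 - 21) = c^5 - 3*c^4 - 81*c^3/4 + 47*c^2/4 + 21*c/2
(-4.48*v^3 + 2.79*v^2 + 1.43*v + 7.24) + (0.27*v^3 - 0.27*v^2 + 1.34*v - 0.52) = -4.21*v^3 + 2.52*v^2 + 2.77*v + 6.72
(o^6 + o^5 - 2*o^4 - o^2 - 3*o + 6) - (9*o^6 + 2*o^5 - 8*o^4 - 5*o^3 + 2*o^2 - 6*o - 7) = -8*o^6 - o^5 + 6*o^4 + 5*o^3 - 3*o^2 + 3*o + 13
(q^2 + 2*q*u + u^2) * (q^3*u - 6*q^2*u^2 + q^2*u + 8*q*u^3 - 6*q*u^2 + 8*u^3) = q^5*u - 4*q^4*u^2 + q^4*u - 3*q^3*u^3 - 4*q^3*u^2 + 10*q^2*u^4 - 3*q^2*u^3 + 8*q*u^5 + 10*q*u^4 + 8*u^5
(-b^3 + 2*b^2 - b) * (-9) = 9*b^3 - 18*b^2 + 9*b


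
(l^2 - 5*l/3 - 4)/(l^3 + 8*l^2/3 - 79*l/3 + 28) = (3*l + 4)/(3*l^2 + 17*l - 28)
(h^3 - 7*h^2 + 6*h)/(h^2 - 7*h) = (h^2 - 7*h + 6)/(h - 7)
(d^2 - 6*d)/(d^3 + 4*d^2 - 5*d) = (d - 6)/(d^2 + 4*d - 5)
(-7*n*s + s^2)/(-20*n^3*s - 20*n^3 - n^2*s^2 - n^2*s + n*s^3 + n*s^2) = s*(7*n - s)/(n*(20*n^2*s + 20*n^2 + n*s^2 + n*s - s^3 - s^2))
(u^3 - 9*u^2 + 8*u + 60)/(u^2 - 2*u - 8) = (u^2 - 11*u + 30)/(u - 4)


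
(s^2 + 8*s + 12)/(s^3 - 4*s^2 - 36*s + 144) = (s + 2)/(s^2 - 10*s + 24)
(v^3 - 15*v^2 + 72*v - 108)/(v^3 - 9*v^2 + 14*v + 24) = (v^2 - 9*v + 18)/(v^2 - 3*v - 4)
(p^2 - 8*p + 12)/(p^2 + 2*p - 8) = (p - 6)/(p + 4)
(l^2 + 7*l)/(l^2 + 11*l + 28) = l/(l + 4)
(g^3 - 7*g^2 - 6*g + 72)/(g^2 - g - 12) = g - 6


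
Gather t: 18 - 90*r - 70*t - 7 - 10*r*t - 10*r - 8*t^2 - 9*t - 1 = -100*r - 8*t^2 + t*(-10*r - 79) + 10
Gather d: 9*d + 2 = 9*d + 2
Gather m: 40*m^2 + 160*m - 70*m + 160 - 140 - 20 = 40*m^2 + 90*m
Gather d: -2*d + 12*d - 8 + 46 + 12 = 10*d + 50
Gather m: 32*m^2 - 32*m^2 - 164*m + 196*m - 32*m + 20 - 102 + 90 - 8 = 0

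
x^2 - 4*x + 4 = (x - 2)^2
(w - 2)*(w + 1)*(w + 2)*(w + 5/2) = w^4 + 7*w^3/2 - 3*w^2/2 - 14*w - 10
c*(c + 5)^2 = c^3 + 10*c^2 + 25*c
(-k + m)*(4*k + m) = -4*k^2 + 3*k*m + m^2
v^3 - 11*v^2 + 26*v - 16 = (v - 8)*(v - 2)*(v - 1)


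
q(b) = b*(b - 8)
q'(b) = 2*b - 8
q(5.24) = -14.46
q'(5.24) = 2.48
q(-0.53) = 4.52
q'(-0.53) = -9.06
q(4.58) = -15.66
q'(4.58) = 1.16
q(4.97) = -15.06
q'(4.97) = 1.94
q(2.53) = -13.84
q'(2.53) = -2.94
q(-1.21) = 11.14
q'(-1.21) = -10.42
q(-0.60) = 5.16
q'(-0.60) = -9.20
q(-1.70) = 16.49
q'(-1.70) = -11.40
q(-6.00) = 84.00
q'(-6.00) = -20.00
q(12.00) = 48.00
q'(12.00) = 16.00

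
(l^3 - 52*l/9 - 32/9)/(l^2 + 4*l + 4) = (l^2 - 2*l - 16/9)/(l + 2)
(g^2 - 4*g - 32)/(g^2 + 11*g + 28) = (g - 8)/(g + 7)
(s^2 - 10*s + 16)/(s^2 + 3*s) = (s^2 - 10*s + 16)/(s*(s + 3))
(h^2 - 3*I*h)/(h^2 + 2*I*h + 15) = h/(h + 5*I)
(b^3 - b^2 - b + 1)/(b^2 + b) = b - 2 + 1/b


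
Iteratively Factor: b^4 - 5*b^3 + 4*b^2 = (b)*(b^3 - 5*b^2 + 4*b) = b*(b - 1)*(b^2 - 4*b) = b^2*(b - 1)*(b - 4)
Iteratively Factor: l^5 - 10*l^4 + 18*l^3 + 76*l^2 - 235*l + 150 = (l - 5)*(l^4 - 5*l^3 - 7*l^2 + 41*l - 30) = (l - 5)^2*(l^3 - 7*l + 6) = (l - 5)^2*(l - 2)*(l^2 + 2*l - 3) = (l - 5)^2*(l - 2)*(l + 3)*(l - 1)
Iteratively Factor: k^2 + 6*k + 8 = (k + 4)*(k + 2)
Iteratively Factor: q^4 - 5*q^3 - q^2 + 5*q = (q)*(q^3 - 5*q^2 - q + 5) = q*(q + 1)*(q^2 - 6*q + 5) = q*(q - 5)*(q + 1)*(q - 1)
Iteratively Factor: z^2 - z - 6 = (z - 3)*(z + 2)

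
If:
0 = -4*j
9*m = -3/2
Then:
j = 0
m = -1/6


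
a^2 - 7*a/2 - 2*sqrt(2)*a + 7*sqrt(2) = (a - 7/2)*(a - 2*sqrt(2))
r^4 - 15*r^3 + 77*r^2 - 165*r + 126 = (r - 7)*(r - 3)^2*(r - 2)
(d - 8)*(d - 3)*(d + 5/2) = d^3 - 17*d^2/2 - 7*d/2 + 60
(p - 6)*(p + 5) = p^2 - p - 30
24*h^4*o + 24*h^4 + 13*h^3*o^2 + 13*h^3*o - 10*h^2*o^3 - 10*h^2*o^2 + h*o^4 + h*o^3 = (-8*h + o)*(-3*h + o)*(h + o)*(h*o + h)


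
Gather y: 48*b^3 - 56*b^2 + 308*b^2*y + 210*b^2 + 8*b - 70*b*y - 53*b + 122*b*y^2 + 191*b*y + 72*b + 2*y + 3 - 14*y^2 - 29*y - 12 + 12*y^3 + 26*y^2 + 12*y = 48*b^3 + 154*b^2 + 27*b + 12*y^3 + y^2*(122*b + 12) + y*(308*b^2 + 121*b - 15) - 9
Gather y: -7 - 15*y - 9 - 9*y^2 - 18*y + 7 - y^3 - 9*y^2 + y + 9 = -y^3 - 18*y^2 - 32*y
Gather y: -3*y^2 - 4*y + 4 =-3*y^2 - 4*y + 4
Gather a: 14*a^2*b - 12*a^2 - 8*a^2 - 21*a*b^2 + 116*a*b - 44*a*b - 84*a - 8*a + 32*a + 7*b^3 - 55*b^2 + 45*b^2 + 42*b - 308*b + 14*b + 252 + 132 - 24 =a^2*(14*b - 20) + a*(-21*b^2 + 72*b - 60) + 7*b^3 - 10*b^2 - 252*b + 360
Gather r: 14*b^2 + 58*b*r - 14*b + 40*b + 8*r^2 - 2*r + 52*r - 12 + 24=14*b^2 + 26*b + 8*r^2 + r*(58*b + 50) + 12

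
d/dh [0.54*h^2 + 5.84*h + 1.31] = 1.08*h + 5.84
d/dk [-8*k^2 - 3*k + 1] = -16*k - 3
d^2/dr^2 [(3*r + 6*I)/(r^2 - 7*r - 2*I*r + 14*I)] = 6*((7 - 3*r)*(r^2 - 7*r - 2*I*r + 14*I) + (r + 2*I)*(-2*r + 7 + 2*I)^2)/(r^2 - 7*r - 2*I*r + 14*I)^3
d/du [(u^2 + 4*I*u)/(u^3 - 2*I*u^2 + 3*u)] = (-u^2 - 8*I*u - 5)/(u^4 - 4*I*u^3 + 2*u^2 - 12*I*u + 9)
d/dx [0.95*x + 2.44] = 0.950000000000000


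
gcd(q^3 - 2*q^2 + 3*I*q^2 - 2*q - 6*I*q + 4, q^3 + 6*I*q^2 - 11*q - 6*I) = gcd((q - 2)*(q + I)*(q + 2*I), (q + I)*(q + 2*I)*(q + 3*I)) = q^2 + 3*I*q - 2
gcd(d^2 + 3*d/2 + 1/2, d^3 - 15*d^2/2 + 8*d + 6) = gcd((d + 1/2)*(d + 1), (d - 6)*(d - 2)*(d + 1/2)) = d + 1/2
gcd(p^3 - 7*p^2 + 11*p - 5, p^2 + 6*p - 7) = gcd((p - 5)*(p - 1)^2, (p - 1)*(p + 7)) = p - 1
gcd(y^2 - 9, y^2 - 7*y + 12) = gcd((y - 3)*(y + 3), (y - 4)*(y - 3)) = y - 3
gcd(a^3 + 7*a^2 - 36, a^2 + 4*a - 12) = a^2 + 4*a - 12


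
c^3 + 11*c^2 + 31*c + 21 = (c + 1)*(c + 3)*(c + 7)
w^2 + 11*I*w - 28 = (w + 4*I)*(w + 7*I)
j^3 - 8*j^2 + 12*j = j*(j - 6)*(j - 2)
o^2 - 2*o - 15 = (o - 5)*(o + 3)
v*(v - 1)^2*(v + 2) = v^4 - 3*v^2 + 2*v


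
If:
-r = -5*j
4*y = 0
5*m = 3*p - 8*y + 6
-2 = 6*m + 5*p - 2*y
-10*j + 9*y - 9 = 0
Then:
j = -9/10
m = 24/43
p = -46/43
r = -9/2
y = 0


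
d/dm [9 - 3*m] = -3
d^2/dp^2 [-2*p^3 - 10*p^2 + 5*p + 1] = -12*p - 20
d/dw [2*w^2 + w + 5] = 4*w + 1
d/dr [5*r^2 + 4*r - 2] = 10*r + 4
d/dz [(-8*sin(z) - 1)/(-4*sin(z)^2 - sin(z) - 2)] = (-32*sin(z)^2 - 8*sin(z) + 15)*cos(z)/(4*sin(z)^2 + sin(z) + 2)^2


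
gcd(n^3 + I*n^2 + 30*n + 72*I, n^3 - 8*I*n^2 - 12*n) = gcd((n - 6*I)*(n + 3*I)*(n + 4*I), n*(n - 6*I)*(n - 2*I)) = n - 6*I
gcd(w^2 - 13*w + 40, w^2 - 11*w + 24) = w - 8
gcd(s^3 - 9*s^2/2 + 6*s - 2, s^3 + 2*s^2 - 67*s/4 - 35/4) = 1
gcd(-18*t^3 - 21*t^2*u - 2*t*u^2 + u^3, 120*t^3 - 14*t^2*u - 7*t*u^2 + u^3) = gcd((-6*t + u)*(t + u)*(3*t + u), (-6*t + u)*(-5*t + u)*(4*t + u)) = 6*t - u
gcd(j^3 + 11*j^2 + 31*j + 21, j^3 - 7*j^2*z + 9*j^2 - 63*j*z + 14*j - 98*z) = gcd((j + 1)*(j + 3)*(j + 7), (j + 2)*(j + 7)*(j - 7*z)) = j + 7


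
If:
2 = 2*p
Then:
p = 1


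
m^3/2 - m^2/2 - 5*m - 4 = (m/2 + 1)*(m - 4)*(m + 1)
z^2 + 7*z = z*(z + 7)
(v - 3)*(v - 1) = v^2 - 4*v + 3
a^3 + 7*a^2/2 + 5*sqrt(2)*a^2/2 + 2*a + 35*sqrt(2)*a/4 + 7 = (a + 7/2)*(a + sqrt(2)/2)*(a + 2*sqrt(2))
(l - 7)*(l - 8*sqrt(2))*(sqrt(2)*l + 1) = sqrt(2)*l^3 - 15*l^2 - 7*sqrt(2)*l^2 - 8*sqrt(2)*l + 105*l + 56*sqrt(2)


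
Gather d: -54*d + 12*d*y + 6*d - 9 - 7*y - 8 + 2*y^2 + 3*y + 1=d*(12*y - 48) + 2*y^2 - 4*y - 16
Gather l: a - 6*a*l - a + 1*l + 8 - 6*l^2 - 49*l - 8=-6*l^2 + l*(-6*a - 48)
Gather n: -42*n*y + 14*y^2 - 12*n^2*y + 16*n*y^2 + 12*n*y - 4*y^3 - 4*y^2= -12*n^2*y + n*(16*y^2 - 30*y) - 4*y^3 + 10*y^2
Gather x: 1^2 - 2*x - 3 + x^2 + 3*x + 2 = x^2 + x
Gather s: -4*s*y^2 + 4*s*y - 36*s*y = s*(-4*y^2 - 32*y)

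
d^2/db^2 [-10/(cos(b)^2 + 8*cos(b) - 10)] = 20*(2*sin(b)^4 - 53*sin(b)^2 + 25*cos(b) + 3*cos(3*b) - 23)/(-sin(b)^2 + 8*cos(b) - 9)^3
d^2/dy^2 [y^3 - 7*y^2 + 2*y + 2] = 6*y - 14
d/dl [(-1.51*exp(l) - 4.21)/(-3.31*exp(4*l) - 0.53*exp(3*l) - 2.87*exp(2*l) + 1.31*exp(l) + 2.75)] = (-14.9943*exp(4*l) - 57.341*exp(3*l) - 11.0276*exp(2*l) - 24.1654*exp(l) + 1.3626)*exp(l)/(10.9561*exp(8*l) + 3.5086*exp(7*l) + 19.2803*exp(6*l) - 5.63*exp(5*l) - 11.3567*exp(4*l) - 10.4344*exp(3*l) - 14.0689*exp(2*l) + 7.205*exp(l) + 7.5625)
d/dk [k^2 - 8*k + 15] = 2*k - 8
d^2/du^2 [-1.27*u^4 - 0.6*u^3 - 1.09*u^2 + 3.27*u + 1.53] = -15.24*u^2 - 3.6*u - 2.18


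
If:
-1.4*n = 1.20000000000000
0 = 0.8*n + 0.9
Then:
No Solution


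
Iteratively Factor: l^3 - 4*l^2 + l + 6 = (l - 3)*(l^2 - l - 2) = (l - 3)*(l + 1)*(l - 2)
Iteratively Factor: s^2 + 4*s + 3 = (s + 3)*(s + 1)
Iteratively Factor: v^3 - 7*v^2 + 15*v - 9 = (v - 3)*(v^2 - 4*v + 3) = (v - 3)*(v - 1)*(v - 3)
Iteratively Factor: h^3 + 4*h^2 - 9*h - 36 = (h + 3)*(h^2 + h - 12) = (h - 3)*(h + 3)*(h + 4)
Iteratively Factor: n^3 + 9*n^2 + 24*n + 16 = (n + 1)*(n^2 + 8*n + 16) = (n + 1)*(n + 4)*(n + 4)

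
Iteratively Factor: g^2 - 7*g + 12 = (g - 4)*(g - 3)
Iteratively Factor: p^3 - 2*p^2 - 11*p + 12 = (p + 3)*(p^2 - 5*p + 4) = (p - 1)*(p + 3)*(p - 4)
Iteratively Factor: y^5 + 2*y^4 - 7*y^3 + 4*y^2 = (y - 1)*(y^4 + 3*y^3 - 4*y^2) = (y - 1)^2*(y^3 + 4*y^2) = y*(y - 1)^2*(y^2 + 4*y) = y*(y - 1)^2*(y + 4)*(y)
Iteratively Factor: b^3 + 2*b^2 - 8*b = (b)*(b^2 + 2*b - 8) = b*(b - 2)*(b + 4)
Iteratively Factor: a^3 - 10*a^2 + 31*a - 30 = (a - 2)*(a^2 - 8*a + 15) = (a - 3)*(a - 2)*(a - 5)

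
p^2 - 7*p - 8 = (p - 8)*(p + 1)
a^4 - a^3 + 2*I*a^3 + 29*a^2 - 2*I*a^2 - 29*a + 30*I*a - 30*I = (a - 1)*(a - 5*I)*(a + I)*(a + 6*I)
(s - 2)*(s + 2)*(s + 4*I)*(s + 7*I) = s^4 + 11*I*s^3 - 32*s^2 - 44*I*s + 112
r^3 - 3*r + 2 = (r - 1)^2*(r + 2)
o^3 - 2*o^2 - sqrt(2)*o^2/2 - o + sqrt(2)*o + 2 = (o - 2)*(o - sqrt(2))*(o + sqrt(2)/2)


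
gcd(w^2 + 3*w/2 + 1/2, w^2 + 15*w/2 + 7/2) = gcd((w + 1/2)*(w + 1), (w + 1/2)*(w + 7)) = w + 1/2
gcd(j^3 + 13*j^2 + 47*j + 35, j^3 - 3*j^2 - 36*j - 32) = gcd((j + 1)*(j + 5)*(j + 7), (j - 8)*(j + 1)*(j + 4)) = j + 1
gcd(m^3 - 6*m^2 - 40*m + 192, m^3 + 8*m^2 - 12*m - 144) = m^2 + 2*m - 24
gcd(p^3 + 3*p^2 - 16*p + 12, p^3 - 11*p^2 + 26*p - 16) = p^2 - 3*p + 2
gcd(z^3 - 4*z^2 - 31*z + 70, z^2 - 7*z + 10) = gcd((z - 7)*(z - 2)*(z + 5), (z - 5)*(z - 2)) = z - 2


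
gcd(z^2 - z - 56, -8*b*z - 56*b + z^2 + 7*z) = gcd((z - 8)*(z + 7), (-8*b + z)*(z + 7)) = z + 7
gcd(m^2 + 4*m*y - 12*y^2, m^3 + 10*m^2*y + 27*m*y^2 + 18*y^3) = m + 6*y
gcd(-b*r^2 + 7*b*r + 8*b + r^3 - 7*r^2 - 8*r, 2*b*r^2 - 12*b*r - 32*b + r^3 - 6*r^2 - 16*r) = r - 8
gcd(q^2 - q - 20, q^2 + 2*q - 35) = q - 5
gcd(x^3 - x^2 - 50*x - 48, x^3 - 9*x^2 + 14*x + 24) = x + 1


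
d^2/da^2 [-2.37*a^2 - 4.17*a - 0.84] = -4.74000000000000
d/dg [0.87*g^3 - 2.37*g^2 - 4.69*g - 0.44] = 2.61*g^2 - 4.74*g - 4.69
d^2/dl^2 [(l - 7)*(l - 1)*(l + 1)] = 6*l - 14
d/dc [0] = 0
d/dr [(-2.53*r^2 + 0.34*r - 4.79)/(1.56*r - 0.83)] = (-3.9468*r^2 + 4.1998*r + 7.1902)/(2.4336*r^2 - 2.5896*r + 0.6889)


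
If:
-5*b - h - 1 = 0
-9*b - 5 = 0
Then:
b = -5/9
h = 16/9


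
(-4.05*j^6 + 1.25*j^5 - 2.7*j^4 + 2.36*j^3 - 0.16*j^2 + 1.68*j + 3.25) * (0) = 0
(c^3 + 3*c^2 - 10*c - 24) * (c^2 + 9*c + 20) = c^5 + 12*c^4 + 37*c^3 - 54*c^2 - 416*c - 480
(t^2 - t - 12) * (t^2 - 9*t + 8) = t^4 - 10*t^3 + 5*t^2 + 100*t - 96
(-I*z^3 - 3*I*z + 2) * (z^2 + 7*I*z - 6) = -I*z^5 + 7*z^4 + 3*I*z^3 + 23*z^2 + 32*I*z - 12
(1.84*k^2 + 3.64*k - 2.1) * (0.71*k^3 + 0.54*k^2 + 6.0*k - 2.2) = 1.3064*k^5 + 3.578*k^4 + 11.5146*k^3 + 16.658*k^2 - 20.608*k + 4.62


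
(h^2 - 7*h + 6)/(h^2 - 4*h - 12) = (h - 1)/(h + 2)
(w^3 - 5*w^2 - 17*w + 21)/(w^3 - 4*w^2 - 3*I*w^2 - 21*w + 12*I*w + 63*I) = (w - 1)/(w - 3*I)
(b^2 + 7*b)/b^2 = (b + 7)/b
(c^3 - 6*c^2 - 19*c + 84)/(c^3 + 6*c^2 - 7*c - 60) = (c - 7)/(c + 5)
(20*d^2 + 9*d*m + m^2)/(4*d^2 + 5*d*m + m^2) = (5*d + m)/(d + m)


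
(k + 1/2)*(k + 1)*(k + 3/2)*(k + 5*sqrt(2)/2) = k^4 + 3*k^3 + 5*sqrt(2)*k^3/2 + 11*k^2/4 + 15*sqrt(2)*k^2/2 + 3*k/4 + 55*sqrt(2)*k/8 + 15*sqrt(2)/8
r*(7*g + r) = 7*g*r + r^2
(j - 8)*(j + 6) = j^2 - 2*j - 48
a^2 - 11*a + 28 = (a - 7)*(a - 4)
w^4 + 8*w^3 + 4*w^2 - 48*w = w*(w - 2)*(w + 4)*(w + 6)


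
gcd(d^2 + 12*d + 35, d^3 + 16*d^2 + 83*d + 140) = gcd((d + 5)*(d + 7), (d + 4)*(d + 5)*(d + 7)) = d^2 + 12*d + 35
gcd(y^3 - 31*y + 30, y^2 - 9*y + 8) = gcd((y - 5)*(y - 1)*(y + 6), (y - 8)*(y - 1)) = y - 1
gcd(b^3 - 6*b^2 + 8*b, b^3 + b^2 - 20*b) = b^2 - 4*b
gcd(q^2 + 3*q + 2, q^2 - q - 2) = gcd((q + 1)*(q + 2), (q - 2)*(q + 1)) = q + 1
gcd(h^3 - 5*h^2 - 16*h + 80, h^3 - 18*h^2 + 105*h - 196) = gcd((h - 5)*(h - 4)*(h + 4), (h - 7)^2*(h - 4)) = h - 4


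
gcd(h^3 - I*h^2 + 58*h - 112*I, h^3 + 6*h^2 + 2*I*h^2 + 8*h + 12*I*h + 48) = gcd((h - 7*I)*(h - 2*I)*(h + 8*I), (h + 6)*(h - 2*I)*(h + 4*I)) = h - 2*I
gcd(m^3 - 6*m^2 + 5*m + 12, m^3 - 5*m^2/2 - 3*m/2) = m - 3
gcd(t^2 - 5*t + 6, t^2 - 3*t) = t - 3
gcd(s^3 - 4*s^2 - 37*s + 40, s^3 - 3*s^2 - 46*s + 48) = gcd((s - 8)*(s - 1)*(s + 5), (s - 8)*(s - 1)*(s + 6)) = s^2 - 9*s + 8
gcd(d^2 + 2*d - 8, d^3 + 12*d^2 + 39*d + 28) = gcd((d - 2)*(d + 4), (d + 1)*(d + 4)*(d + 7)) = d + 4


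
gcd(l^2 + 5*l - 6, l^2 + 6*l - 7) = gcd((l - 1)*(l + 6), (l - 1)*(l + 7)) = l - 1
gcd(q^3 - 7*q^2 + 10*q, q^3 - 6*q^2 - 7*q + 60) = q - 5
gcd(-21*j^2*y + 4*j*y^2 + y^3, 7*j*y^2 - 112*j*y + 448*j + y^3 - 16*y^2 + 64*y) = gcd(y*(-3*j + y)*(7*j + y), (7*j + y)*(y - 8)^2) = 7*j + y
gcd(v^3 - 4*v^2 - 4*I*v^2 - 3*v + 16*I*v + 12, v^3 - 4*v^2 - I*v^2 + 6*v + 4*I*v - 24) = v^2 + v*(-4 - 3*I) + 12*I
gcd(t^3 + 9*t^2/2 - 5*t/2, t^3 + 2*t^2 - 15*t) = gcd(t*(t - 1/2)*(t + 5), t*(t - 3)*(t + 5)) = t^2 + 5*t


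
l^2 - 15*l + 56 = (l - 8)*(l - 7)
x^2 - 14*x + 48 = (x - 8)*(x - 6)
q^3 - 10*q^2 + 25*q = q*(q - 5)^2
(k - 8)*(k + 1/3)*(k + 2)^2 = k^4 - 11*k^3/3 - 88*k^2/3 - 124*k/3 - 32/3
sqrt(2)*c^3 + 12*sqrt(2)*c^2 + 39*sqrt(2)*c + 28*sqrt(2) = (c + 4)*(c + 7)*(sqrt(2)*c + sqrt(2))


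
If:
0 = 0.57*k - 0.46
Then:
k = 0.81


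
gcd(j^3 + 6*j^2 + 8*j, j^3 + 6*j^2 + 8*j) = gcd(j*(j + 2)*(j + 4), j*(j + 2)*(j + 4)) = j^3 + 6*j^2 + 8*j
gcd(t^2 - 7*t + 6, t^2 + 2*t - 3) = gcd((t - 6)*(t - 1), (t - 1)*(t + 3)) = t - 1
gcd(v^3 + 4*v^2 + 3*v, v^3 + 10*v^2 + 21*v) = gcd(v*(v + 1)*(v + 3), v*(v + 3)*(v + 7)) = v^2 + 3*v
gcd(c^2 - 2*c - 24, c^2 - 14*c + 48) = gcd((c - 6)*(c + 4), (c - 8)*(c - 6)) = c - 6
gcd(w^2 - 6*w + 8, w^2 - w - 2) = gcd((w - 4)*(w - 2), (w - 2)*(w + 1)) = w - 2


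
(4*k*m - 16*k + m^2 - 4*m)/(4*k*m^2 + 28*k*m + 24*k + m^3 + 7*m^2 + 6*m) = (m - 4)/(m^2 + 7*m + 6)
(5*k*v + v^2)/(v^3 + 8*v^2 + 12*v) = (5*k + v)/(v^2 + 8*v + 12)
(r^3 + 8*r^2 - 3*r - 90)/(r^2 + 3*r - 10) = (r^2 + 3*r - 18)/(r - 2)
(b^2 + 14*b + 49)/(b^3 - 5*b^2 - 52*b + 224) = (b + 7)/(b^2 - 12*b + 32)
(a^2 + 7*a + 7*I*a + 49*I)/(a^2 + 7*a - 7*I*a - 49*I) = (a + 7*I)/(a - 7*I)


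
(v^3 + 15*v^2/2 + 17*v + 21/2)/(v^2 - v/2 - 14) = (v^2 + 4*v + 3)/(v - 4)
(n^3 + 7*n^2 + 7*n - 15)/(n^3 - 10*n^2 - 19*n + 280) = (n^2 + 2*n - 3)/(n^2 - 15*n + 56)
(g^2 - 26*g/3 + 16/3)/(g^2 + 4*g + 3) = (3*g^2 - 26*g + 16)/(3*(g^2 + 4*g + 3))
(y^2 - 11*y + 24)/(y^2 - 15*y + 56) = (y - 3)/(y - 7)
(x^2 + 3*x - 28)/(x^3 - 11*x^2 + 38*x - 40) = (x + 7)/(x^2 - 7*x + 10)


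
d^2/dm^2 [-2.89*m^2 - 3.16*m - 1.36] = -5.78000000000000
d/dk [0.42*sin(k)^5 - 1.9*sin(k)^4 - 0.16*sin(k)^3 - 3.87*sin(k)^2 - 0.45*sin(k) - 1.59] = (2.1*sin(k)^4 - 7.6*sin(k)^3 - 0.48*sin(k)^2 - 7.74*sin(k) - 0.45)*cos(k)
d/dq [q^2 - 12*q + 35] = 2*q - 12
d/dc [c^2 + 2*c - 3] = 2*c + 2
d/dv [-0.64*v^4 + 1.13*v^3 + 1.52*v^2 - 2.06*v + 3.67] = -2.56*v^3 + 3.39*v^2 + 3.04*v - 2.06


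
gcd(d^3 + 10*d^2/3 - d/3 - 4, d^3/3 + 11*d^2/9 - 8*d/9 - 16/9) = 1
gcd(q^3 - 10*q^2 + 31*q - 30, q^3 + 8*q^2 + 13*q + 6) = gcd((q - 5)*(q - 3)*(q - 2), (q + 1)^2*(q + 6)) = 1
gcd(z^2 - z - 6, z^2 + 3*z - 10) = 1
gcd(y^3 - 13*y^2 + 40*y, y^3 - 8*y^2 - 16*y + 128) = y - 8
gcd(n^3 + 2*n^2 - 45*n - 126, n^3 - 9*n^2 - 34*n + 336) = n^2 - n - 42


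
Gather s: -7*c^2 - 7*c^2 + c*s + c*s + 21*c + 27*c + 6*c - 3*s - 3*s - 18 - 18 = -14*c^2 + 54*c + s*(2*c - 6) - 36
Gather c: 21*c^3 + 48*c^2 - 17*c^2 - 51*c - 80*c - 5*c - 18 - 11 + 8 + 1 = 21*c^3 + 31*c^2 - 136*c - 20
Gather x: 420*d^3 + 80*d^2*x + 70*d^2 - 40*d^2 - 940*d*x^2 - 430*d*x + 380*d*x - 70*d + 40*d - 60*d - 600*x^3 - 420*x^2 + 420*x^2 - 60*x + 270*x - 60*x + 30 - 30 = 420*d^3 + 30*d^2 - 940*d*x^2 - 90*d - 600*x^3 + x*(80*d^2 - 50*d + 150)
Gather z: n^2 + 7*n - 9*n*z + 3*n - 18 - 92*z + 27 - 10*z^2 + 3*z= n^2 + 10*n - 10*z^2 + z*(-9*n - 89) + 9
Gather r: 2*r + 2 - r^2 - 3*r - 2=-r^2 - r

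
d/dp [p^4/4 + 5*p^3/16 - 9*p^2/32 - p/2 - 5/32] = p^3 + 15*p^2/16 - 9*p/16 - 1/2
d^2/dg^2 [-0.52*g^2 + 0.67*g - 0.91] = -1.04000000000000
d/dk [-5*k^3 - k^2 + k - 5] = -15*k^2 - 2*k + 1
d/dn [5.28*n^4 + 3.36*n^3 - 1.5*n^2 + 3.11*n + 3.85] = 21.12*n^3 + 10.08*n^2 - 3.0*n + 3.11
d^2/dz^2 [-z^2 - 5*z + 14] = -2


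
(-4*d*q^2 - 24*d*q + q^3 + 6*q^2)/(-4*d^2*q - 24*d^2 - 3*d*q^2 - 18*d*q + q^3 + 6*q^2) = q/(d + q)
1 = 1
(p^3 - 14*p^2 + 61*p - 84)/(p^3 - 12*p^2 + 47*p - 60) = (p - 7)/(p - 5)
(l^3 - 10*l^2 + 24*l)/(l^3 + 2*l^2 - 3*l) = (l^2 - 10*l + 24)/(l^2 + 2*l - 3)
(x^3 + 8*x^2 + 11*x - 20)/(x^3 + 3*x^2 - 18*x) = (x^3 + 8*x^2 + 11*x - 20)/(x*(x^2 + 3*x - 18))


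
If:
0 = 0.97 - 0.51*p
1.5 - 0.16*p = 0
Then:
No Solution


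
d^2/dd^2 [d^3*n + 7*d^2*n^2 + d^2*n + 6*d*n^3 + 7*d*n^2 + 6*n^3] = 2*n*(3*d + 7*n + 1)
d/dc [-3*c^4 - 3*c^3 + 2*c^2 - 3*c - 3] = -12*c^3 - 9*c^2 + 4*c - 3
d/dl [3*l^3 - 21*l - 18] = 9*l^2 - 21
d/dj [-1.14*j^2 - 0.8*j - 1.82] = -2.28*j - 0.8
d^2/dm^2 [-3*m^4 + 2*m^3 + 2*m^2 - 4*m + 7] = -36*m^2 + 12*m + 4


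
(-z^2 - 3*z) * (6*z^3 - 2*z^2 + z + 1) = -6*z^5 - 16*z^4 + 5*z^3 - 4*z^2 - 3*z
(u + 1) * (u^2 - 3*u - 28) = u^3 - 2*u^2 - 31*u - 28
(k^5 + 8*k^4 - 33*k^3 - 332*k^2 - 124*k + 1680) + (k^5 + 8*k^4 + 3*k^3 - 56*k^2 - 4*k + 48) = 2*k^5 + 16*k^4 - 30*k^3 - 388*k^2 - 128*k + 1728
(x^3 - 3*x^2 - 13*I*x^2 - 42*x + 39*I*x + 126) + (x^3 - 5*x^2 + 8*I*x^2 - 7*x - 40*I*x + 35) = 2*x^3 - 8*x^2 - 5*I*x^2 - 49*x - I*x + 161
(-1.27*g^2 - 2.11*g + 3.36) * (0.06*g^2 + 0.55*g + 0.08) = -0.0762*g^4 - 0.8251*g^3 - 1.0605*g^2 + 1.6792*g + 0.2688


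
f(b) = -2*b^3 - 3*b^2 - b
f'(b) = -6*b^2 - 6*b - 1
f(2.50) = -52.50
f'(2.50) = -53.50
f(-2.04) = 6.53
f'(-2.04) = -13.73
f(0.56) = -1.85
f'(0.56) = -6.24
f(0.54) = -1.73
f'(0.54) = -5.99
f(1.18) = -8.64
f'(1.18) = -16.43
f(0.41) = -1.05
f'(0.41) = -4.47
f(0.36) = -0.84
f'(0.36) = -3.94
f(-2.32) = 11.15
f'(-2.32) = -19.37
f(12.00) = -3900.00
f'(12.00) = -937.00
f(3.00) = -84.00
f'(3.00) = -73.00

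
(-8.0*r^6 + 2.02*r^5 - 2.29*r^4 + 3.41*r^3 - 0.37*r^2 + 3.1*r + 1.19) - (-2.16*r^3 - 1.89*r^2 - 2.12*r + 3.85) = -8.0*r^6 + 2.02*r^5 - 2.29*r^4 + 5.57*r^3 + 1.52*r^2 + 5.22*r - 2.66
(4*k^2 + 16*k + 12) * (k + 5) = 4*k^3 + 36*k^2 + 92*k + 60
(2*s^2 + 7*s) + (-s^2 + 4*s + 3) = s^2 + 11*s + 3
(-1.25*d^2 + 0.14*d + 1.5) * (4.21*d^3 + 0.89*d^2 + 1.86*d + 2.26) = -5.2625*d^5 - 0.5231*d^4 + 4.1146*d^3 - 1.2296*d^2 + 3.1064*d + 3.39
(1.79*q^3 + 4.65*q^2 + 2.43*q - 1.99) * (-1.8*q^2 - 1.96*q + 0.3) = -3.222*q^5 - 11.8784*q^4 - 12.951*q^3 + 0.2142*q^2 + 4.6294*q - 0.597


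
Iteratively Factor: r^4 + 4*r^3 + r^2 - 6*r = (r + 2)*(r^3 + 2*r^2 - 3*r) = (r - 1)*(r + 2)*(r^2 + 3*r) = (r - 1)*(r + 2)*(r + 3)*(r)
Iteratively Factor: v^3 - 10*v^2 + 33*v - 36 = (v - 3)*(v^2 - 7*v + 12) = (v - 4)*(v - 3)*(v - 3)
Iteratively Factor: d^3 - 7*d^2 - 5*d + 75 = (d - 5)*(d^2 - 2*d - 15) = (d - 5)^2*(d + 3)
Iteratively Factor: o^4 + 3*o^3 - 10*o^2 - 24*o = (o)*(o^3 + 3*o^2 - 10*o - 24) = o*(o + 2)*(o^2 + o - 12) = o*(o - 3)*(o + 2)*(o + 4)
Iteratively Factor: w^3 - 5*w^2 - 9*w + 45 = (w - 3)*(w^2 - 2*w - 15) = (w - 3)*(w + 3)*(w - 5)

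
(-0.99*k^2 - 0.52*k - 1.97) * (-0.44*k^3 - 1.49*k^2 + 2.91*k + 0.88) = 0.4356*k^5 + 1.7039*k^4 - 1.2393*k^3 + 0.5509*k^2 - 6.1903*k - 1.7336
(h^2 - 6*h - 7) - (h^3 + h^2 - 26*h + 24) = -h^3 + 20*h - 31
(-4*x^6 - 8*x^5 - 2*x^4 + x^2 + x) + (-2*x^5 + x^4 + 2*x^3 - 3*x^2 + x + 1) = -4*x^6 - 10*x^5 - x^4 + 2*x^3 - 2*x^2 + 2*x + 1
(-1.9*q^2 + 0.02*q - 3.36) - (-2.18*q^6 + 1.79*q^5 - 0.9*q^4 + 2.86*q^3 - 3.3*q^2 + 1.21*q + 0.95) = 2.18*q^6 - 1.79*q^5 + 0.9*q^4 - 2.86*q^3 + 1.4*q^2 - 1.19*q - 4.31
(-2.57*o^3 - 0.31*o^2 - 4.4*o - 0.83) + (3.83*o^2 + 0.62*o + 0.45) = -2.57*o^3 + 3.52*o^2 - 3.78*o - 0.38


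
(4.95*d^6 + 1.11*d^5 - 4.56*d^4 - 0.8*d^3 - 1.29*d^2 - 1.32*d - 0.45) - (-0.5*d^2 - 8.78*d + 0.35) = 4.95*d^6 + 1.11*d^5 - 4.56*d^4 - 0.8*d^3 - 0.79*d^2 + 7.46*d - 0.8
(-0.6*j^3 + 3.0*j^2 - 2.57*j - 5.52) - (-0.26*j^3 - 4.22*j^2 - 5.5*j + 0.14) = -0.34*j^3 + 7.22*j^2 + 2.93*j - 5.66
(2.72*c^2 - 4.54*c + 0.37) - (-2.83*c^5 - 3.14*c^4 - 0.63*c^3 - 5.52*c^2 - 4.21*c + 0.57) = 2.83*c^5 + 3.14*c^4 + 0.63*c^3 + 8.24*c^2 - 0.33*c - 0.2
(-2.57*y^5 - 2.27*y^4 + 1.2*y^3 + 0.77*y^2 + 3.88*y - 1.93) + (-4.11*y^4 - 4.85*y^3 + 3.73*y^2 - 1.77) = -2.57*y^5 - 6.38*y^4 - 3.65*y^3 + 4.5*y^2 + 3.88*y - 3.7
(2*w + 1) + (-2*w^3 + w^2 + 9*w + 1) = -2*w^3 + w^2 + 11*w + 2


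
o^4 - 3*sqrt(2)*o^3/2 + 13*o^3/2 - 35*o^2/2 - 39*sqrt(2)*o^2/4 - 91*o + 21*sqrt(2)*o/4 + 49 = (o - 1/2)*(o + 7)*(o - 7*sqrt(2)/2)*(o + 2*sqrt(2))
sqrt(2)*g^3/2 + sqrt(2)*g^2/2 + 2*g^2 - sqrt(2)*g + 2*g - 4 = (g - 1)*(g + 2*sqrt(2))*(sqrt(2)*g/2 + sqrt(2))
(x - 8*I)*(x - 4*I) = x^2 - 12*I*x - 32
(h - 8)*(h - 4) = h^2 - 12*h + 32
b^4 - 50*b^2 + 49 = (b - 7)*(b - 1)*(b + 1)*(b + 7)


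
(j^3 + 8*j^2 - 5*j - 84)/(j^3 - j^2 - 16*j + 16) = (j^2 + 4*j - 21)/(j^2 - 5*j + 4)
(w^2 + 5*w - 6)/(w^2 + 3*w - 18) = (w - 1)/(w - 3)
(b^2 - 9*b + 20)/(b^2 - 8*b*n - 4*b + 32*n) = (b - 5)/(b - 8*n)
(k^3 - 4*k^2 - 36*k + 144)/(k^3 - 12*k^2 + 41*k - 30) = (k^2 + 2*k - 24)/(k^2 - 6*k + 5)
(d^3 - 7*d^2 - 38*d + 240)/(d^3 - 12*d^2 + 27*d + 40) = (d + 6)/(d + 1)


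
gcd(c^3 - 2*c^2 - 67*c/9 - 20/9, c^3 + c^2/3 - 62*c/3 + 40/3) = c - 4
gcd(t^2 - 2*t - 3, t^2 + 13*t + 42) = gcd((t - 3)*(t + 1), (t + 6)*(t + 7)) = 1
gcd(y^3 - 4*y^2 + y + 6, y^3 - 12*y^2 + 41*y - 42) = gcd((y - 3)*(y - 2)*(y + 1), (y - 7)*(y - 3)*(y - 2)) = y^2 - 5*y + 6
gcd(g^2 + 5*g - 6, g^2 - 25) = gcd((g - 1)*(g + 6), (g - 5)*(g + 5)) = 1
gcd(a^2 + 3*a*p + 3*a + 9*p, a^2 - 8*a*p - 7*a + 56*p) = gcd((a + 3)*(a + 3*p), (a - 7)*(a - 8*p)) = 1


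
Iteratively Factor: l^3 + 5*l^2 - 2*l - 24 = (l + 4)*(l^2 + l - 6) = (l - 2)*(l + 4)*(l + 3)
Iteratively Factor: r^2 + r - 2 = (r + 2)*(r - 1)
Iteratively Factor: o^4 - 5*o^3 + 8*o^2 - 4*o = (o - 2)*(o^3 - 3*o^2 + 2*o) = (o - 2)*(o - 1)*(o^2 - 2*o) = (o - 2)^2*(o - 1)*(o)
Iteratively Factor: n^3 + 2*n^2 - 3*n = (n)*(n^2 + 2*n - 3) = n*(n + 3)*(n - 1)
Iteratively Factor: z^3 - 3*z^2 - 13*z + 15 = (z - 5)*(z^2 + 2*z - 3) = (z - 5)*(z - 1)*(z + 3)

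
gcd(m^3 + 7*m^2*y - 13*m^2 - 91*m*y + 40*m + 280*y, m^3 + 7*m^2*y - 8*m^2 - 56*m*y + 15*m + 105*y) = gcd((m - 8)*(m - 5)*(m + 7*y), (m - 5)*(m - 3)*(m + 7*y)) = m^2 + 7*m*y - 5*m - 35*y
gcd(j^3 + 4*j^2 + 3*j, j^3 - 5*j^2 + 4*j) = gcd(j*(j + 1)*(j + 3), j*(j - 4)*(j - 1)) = j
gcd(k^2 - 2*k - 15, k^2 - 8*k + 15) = k - 5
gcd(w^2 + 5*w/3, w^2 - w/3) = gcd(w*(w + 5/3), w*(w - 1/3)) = w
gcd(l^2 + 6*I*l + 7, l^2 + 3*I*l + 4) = l - I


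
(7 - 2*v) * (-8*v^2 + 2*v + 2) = 16*v^3 - 60*v^2 + 10*v + 14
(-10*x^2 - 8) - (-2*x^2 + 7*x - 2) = -8*x^2 - 7*x - 6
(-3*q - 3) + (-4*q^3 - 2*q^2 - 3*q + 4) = -4*q^3 - 2*q^2 - 6*q + 1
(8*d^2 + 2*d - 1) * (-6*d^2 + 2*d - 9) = -48*d^4 + 4*d^3 - 62*d^2 - 20*d + 9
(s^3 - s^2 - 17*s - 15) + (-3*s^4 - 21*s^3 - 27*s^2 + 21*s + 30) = -3*s^4 - 20*s^3 - 28*s^2 + 4*s + 15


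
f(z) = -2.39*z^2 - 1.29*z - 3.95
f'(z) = -4.78*z - 1.29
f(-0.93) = -4.82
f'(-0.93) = 3.16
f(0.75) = -6.26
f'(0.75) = -4.88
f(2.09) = -17.09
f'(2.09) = -11.28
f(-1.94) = -10.44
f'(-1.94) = 7.98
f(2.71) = -25.00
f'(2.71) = -14.24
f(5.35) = -79.26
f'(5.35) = -26.86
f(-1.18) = -5.76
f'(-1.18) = 4.35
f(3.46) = -37.03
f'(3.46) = -17.83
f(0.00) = -3.95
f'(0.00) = -1.29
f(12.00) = -363.59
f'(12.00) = -58.65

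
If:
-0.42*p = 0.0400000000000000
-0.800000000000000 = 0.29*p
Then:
No Solution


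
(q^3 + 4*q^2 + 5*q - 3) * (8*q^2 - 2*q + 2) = 8*q^5 + 30*q^4 + 34*q^3 - 26*q^2 + 16*q - 6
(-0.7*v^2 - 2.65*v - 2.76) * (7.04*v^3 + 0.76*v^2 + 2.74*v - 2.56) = -4.928*v^5 - 19.188*v^4 - 23.3624*v^3 - 7.5666*v^2 - 0.7784*v + 7.0656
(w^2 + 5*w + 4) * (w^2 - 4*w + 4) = w^4 + w^3 - 12*w^2 + 4*w + 16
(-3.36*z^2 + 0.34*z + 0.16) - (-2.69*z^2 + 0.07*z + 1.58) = -0.67*z^2 + 0.27*z - 1.42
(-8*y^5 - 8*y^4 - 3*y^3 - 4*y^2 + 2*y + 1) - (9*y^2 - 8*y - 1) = -8*y^5 - 8*y^4 - 3*y^3 - 13*y^2 + 10*y + 2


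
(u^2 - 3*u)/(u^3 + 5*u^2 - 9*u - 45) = u/(u^2 + 8*u + 15)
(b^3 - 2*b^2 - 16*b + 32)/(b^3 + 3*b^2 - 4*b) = (b^2 - 6*b + 8)/(b*(b - 1))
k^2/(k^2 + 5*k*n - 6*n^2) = k^2/(k^2 + 5*k*n - 6*n^2)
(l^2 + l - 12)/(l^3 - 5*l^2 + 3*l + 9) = (l + 4)/(l^2 - 2*l - 3)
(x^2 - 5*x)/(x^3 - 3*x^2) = (x - 5)/(x*(x - 3))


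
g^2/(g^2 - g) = g/(g - 1)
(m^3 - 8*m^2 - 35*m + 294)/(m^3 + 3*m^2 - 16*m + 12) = (m^2 - 14*m + 49)/(m^2 - 3*m + 2)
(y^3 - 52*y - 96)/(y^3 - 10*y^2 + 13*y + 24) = (y^2 + 8*y + 12)/(y^2 - 2*y - 3)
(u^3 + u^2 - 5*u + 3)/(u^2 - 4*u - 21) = (u^2 - 2*u + 1)/(u - 7)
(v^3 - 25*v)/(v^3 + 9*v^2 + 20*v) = (v - 5)/(v + 4)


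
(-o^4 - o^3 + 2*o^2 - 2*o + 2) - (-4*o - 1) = -o^4 - o^3 + 2*o^2 + 2*o + 3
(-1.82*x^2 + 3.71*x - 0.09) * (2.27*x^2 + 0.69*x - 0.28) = -4.1314*x^4 + 7.1659*x^3 + 2.8652*x^2 - 1.1009*x + 0.0252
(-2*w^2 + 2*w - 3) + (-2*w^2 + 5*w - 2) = -4*w^2 + 7*w - 5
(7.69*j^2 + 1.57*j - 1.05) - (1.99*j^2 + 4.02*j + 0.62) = 5.7*j^2 - 2.45*j - 1.67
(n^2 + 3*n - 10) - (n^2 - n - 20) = 4*n + 10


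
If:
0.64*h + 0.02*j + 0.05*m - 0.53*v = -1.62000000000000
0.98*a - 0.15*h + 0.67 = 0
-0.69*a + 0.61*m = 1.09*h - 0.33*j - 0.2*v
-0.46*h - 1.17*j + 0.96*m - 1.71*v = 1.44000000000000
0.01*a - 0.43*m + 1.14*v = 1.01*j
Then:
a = -1.48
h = -5.19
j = -0.73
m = -9.21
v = -4.11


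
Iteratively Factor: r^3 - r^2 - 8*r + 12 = (r - 2)*(r^2 + r - 6) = (r - 2)*(r + 3)*(r - 2)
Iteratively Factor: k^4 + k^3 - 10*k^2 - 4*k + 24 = (k - 2)*(k^3 + 3*k^2 - 4*k - 12) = (k - 2)*(k + 3)*(k^2 - 4) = (k - 2)^2*(k + 3)*(k + 2)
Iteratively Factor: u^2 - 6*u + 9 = (u - 3)*(u - 3)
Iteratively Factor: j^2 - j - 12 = (j - 4)*(j + 3)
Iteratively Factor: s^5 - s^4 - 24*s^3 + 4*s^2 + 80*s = (s + 4)*(s^4 - 5*s^3 - 4*s^2 + 20*s) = s*(s + 4)*(s^3 - 5*s^2 - 4*s + 20) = s*(s - 2)*(s + 4)*(s^2 - 3*s - 10) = s*(s - 5)*(s - 2)*(s + 4)*(s + 2)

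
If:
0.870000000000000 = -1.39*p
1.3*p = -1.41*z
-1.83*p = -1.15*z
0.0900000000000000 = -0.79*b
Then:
No Solution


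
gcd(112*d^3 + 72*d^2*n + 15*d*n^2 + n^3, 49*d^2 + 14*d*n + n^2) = 7*d + n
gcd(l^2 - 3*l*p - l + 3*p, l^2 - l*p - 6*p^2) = -l + 3*p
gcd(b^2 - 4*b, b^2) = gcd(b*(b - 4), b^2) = b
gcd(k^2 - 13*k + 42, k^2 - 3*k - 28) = k - 7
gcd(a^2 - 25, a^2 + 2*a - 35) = a - 5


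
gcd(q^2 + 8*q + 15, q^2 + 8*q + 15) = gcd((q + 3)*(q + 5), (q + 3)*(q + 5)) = q^2 + 8*q + 15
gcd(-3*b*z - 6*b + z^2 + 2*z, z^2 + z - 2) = z + 2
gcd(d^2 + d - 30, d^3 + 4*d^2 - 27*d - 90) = d^2 + d - 30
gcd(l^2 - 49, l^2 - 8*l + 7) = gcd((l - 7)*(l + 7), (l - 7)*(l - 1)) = l - 7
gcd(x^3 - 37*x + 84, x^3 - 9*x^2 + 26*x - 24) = x^2 - 7*x + 12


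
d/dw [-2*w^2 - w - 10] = -4*w - 1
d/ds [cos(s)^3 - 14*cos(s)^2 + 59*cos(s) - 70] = (-3*cos(s)^2 + 28*cos(s) - 59)*sin(s)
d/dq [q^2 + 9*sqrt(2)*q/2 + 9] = 2*q + 9*sqrt(2)/2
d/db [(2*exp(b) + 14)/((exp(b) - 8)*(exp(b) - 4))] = 2*(-exp(2*b) - 14*exp(b) + 116)*exp(b)/(exp(4*b) - 24*exp(3*b) + 208*exp(2*b) - 768*exp(b) + 1024)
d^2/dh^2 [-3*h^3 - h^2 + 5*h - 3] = -18*h - 2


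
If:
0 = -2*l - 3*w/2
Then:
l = -3*w/4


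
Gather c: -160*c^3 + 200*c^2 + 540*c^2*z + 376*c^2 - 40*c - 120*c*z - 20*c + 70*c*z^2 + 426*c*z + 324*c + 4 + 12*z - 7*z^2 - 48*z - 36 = -160*c^3 + c^2*(540*z + 576) + c*(70*z^2 + 306*z + 264) - 7*z^2 - 36*z - 32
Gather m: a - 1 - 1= a - 2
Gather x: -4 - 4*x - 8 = -4*x - 12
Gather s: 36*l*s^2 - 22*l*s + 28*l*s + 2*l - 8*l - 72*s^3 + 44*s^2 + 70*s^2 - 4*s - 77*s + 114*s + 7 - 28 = -6*l - 72*s^3 + s^2*(36*l + 114) + s*(6*l + 33) - 21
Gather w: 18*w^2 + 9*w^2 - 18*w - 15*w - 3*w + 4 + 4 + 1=27*w^2 - 36*w + 9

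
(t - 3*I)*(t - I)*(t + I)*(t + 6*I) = t^4 + 3*I*t^3 + 19*t^2 + 3*I*t + 18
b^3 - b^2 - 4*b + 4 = (b - 2)*(b - 1)*(b + 2)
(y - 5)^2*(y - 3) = y^3 - 13*y^2 + 55*y - 75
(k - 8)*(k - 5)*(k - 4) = k^3 - 17*k^2 + 92*k - 160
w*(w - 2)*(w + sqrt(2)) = w^3 - 2*w^2 + sqrt(2)*w^2 - 2*sqrt(2)*w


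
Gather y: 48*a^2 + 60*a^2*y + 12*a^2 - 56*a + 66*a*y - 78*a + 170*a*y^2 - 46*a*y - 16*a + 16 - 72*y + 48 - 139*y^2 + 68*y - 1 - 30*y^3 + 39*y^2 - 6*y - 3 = 60*a^2 - 150*a - 30*y^3 + y^2*(170*a - 100) + y*(60*a^2 + 20*a - 10) + 60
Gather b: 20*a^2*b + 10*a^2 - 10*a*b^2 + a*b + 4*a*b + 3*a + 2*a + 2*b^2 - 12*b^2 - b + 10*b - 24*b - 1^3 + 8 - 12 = 10*a^2 + 5*a + b^2*(-10*a - 10) + b*(20*a^2 + 5*a - 15) - 5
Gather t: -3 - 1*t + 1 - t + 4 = 2 - 2*t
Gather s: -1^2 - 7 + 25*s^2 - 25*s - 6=25*s^2 - 25*s - 14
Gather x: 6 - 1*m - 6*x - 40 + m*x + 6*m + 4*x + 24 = 5*m + x*(m - 2) - 10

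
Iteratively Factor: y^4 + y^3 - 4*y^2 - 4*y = (y + 2)*(y^3 - y^2 - 2*y) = (y + 1)*(y + 2)*(y^2 - 2*y) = (y - 2)*(y + 1)*(y + 2)*(y)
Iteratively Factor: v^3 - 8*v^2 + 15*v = (v - 5)*(v^2 - 3*v) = (v - 5)*(v - 3)*(v)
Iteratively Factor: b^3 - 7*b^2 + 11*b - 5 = (b - 1)*(b^2 - 6*b + 5) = (b - 5)*(b - 1)*(b - 1)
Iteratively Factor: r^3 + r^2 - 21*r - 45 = (r + 3)*(r^2 - 2*r - 15) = (r - 5)*(r + 3)*(r + 3)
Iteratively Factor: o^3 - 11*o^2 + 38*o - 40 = (o - 2)*(o^2 - 9*o + 20) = (o - 4)*(o - 2)*(o - 5)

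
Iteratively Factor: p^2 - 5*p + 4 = (p - 4)*(p - 1)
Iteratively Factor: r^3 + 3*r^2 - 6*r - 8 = (r + 4)*(r^2 - r - 2) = (r + 1)*(r + 4)*(r - 2)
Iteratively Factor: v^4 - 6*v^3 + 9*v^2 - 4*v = (v - 1)*(v^3 - 5*v^2 + 4*v) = (v - 4)*(v - 1)*(v^2 - v) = (v - 4)*(v - 1)^2*(v)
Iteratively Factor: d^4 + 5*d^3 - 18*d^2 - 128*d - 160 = (d + 4)*(d^3 + d^2 - 22*d - 40) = (d + 4)^2*(d^2 - 3*d - 10) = (d + 2)*(d + 4)^2*(d - 5)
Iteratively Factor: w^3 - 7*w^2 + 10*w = (w - 2)*(w^2 - 5*w) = w*(w - 2)*(w - 5)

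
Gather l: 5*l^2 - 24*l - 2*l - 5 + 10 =5*l^2 - 26*l + 5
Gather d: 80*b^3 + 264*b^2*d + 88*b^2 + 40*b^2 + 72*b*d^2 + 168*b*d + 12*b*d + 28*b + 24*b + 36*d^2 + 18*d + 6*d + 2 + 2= 80*b^3 + 128*b^2 + 52*b + d^2*(72*b + 36) + d*(264*b^2 + 180*b + 24) + 4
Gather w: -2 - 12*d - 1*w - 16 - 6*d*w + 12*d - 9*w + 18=w*(-6*d - 10)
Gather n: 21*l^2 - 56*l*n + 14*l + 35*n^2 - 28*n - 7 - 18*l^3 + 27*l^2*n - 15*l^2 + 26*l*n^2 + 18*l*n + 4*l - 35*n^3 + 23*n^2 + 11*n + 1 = -18*l^3 + 6*l^2 + 18*l - 35*n^3 + n^2*(26*l + 58) + n*(27*l^2 - 38*l - 17) - 6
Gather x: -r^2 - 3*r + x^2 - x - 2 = -r^2 - 3*r + x^2 - x - 2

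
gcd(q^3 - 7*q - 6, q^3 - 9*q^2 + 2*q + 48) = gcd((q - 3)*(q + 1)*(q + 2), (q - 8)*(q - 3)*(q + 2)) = q^2 - q - 6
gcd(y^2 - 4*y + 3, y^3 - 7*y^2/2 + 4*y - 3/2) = y - 1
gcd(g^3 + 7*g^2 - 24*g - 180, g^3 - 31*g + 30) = g^2 + g - 30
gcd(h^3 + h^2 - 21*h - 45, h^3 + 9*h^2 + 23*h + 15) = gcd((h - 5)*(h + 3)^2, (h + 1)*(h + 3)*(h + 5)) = h + 3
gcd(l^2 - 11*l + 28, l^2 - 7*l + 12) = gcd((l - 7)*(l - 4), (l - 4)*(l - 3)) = l - 4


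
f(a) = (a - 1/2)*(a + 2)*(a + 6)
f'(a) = (a - 1/2)*(a + 2) + (a - 1/2)*(a + 6) + (a + 2)*(a + 6) = 3*a^2 + 15*a + 8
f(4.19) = 232.75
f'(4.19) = 123.52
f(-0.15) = -7.03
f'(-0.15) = 5.82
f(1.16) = 14.93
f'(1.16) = 29.44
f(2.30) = 64.24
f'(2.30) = 58.37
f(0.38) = -1.82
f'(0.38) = 14.13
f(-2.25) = 2.58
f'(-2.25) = -10.56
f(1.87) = 41.73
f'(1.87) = 46.54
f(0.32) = -2.64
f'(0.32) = 13.11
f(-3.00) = 10.50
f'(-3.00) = -10.00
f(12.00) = 2898.00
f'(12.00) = 620.00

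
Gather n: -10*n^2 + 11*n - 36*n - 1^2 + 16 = -10*n^2 - 25*n + 15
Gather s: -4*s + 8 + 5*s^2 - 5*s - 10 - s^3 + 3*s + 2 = -s^3 + 5*s^2 - 6*s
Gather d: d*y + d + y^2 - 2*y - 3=d*(y + 1) + y^2 - 2*y - 3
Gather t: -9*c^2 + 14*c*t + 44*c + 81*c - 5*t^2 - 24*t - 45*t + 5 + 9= -9*c^2 + 125*c - 5*t^2 + t*(14*c - 69) + 14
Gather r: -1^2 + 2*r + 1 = 2*r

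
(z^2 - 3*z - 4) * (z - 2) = z^3 - 5*z^2 + 2*z + 8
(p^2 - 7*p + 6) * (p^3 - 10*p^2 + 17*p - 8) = p^5 - 17*p^4 + 93*p^3 - 187*p^2 + 158*p - 48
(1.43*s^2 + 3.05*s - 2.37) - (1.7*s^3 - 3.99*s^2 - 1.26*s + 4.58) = -1.7*s^3 + 5.42*s^2 + 4.31*s - 6.95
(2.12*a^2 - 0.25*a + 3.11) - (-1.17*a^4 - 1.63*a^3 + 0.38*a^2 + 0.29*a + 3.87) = 1.17*a^4 + 1.63*a^3 + 1.74*a^2 - 0.54*a - 0.76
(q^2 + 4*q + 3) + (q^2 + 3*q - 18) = 2*q^2 + 7*q - 15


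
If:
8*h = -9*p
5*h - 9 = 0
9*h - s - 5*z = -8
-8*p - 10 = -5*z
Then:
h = 9/5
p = -8/5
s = 27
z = -14/25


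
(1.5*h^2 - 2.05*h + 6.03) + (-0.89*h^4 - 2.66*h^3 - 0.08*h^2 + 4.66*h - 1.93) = -0.89*h^4 - 2.66*h^3 + 1.42*h^2 + 2.61*h + 4.1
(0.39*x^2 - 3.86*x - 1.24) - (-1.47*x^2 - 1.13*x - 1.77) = 1.86*x^2 - 2.73*x + 0.53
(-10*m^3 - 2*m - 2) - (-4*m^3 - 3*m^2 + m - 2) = -6*m^3 + 3*m^2 - 3*m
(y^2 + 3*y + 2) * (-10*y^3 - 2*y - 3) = -10*y^5 - 30*y^4 - 22*y^3 - 9*y^2 - 13*y - 6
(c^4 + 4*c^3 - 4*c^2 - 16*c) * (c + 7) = c^5 + 11*c^4 + 24*c^3 - 44*c^2 - 112*c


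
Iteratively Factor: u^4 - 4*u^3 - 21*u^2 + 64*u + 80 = (u + 4)*(u^3 - 8*u^2 + 11*u + 20) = (u - 4)*(u + 4)*(u^2 - 4*u - 5) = (u - 4)*(u + 1)*(u + 4)*(u - 5)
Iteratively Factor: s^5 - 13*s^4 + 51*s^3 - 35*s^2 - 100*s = (s - 4)*(s^4 - 9*s^3 + 15*s^2 + 25*s) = s*(s - 4)*(s^3 - 9*s^2 + 15*s + 25) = s*(s - 5)*(s - 4)*(s^2 - 4*s - 5) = s*(s - 5)^2*(s - 4)*(s + 1)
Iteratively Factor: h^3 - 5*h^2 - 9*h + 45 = (h + 3)*(h^2 - 8*h + 15) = (h - 5)*(h + 3)*(h - 3)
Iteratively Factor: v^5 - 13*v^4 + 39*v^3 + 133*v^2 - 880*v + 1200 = (v - 5)*(v^4 - 8*v^3 - v^2 + 128*v - 240) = (v - 5)*(v + 4)*(v^3 - 12*v^2 + 47*v - 60) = (v - 5)^2*(v + 4)*(v^2 - 7*v + 12) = (v - 5)^2*(v - 3)*(v + 4)*(v - 4)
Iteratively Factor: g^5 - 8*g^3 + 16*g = (g - 2)*(g^4 + 2*g^3 - 4*g^2 - 8*g) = g*(g - 2)*(g^3 + 2*g^2 - 4*g - 8) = g*(g - 2)*(g + 2)*(g^2 - 4) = g*(g - 2)*(g + 2)^2*(g - 2)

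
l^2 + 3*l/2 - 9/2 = (l - 3/2)*(l + 3)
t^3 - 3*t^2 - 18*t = t*(t - 6)*(t + 3)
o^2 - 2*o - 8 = (o - 4)*(o + 2)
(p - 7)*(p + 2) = p^2 - 5*p - 14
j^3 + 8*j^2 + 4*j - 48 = (j - 2)*(j + 4)*(j + 6)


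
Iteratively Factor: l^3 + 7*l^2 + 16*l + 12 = (l + 2)*(l^2 + 5*l + 6) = (l + 2)^2*(l + 3)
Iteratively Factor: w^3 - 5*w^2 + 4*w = (w - 4)*(w^2 - w) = w*(w - 4)*(w - 1)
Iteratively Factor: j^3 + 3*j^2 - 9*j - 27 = (j - 3)*(j^2 + 6*j + 9) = (j - 3)*(j + 3)*(j + 3)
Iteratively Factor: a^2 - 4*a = (a - 4)*(a)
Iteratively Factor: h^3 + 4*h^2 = (h)*(h^2 + 4*h) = h^2*(h + 4)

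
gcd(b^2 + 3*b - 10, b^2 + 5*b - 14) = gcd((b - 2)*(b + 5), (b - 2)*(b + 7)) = b - 2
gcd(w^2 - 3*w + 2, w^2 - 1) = w - 1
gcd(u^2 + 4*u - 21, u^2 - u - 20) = 1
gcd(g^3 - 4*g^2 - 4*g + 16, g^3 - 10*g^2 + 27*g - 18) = 1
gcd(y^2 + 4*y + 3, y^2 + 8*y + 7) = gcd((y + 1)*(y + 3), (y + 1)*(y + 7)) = y + 1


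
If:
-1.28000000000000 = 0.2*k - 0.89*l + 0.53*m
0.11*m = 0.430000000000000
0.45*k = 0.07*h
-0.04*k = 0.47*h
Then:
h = 0.00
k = 0.00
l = 3.77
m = 3.91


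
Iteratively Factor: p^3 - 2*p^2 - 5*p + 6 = (p - 3)*(p^2 + p - 2) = (p - 3)*(p - 1)*(p + 2)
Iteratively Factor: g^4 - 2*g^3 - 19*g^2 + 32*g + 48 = (g - 3)*(g^3 + g^2 - 16*g - 16) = (g - 3)*(g + 1)*(g^2 - 16) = (g - 4)*(g - 3)*(g + 1)*(g + 4)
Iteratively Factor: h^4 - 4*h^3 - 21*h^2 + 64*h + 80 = (h + 1)*(h^3 - 5*h^2 - 16*h + 80) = (h + 1)*(h + 4)*(h^2 - 9*h + 20) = (h - 5)*(h + 1)*(h + 4)*(h - 4)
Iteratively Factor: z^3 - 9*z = (z)*(z^2 - 9) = z*(z + 3)*(z - 3)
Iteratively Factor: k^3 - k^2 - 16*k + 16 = (k + 4)*(k^2 - 5*k + 4) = (k - 1)*(k + 4)*(k - 4)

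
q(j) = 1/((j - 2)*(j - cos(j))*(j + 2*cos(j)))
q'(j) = (2*sin(j) - 1)/((j - 2)*(j - cos(j))*(j + 2*cos(j))^2) + (-sin(j) - 1)/((j - 2)*(j - cos(j))^2*(j + 2*cos(j))) - 1/((j - 2)^2*(j - cos(j))*(j + 2*cos(j)))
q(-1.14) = -0.67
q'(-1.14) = -6.45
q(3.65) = 0.07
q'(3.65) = -0.12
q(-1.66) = -0.09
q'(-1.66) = -0.18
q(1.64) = -1.08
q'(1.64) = -2.46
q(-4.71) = -0.01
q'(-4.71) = -0.00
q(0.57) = 1.14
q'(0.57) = 7.30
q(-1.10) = -1.08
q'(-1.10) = -15.96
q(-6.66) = -0.00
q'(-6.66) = -0.00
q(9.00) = 0.00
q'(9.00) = 0.00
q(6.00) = 0.01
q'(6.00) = 0.00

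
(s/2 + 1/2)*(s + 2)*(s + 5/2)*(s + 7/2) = s^4/2 + 9*s^3/2 + 115*s^2/8 + 153*s/8 + 35/4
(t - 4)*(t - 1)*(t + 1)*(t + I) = t^4 - 4*t^3 + I*t^3 - t^2 - 4*I*t^2 + 4*t - I*t + 4*I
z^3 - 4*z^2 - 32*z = z*(z - 8)*(z + 4)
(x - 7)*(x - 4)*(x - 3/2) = x^3 - 25*x^2/2 + 89*x/2 - 42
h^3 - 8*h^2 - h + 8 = (h - 8)*(h - 1)*(h + 1)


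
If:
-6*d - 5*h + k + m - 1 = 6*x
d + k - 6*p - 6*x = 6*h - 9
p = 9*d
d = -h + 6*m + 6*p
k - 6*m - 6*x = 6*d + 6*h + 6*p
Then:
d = 123/551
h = 699/551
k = 6*x + 5754/551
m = -970/551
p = 1107/551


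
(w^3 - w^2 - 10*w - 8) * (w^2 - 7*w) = w^5 - 8*w^4 - 3*w^3 + 62*w^2 + 56*w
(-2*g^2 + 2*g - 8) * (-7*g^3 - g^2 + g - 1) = 14*g^5 - 12*g^4 + 52*g^3 + 12*g^2 - 10*g + 8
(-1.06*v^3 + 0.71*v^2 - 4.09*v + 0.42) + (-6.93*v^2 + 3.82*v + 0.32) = -1.06*v^3 - 6.22*v^2 - 0.27*v + 0.74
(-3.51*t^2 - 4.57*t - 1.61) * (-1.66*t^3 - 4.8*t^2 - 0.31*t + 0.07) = 5.8266*t^5 + 24.4342*t^4 + 25.6967*t^3 + 8.899*t^2 + 0.1792*t - 0.1127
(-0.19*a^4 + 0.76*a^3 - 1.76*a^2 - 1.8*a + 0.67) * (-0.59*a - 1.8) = 0.1121*a^5 - 0.1064*a^4 - 0.3296*a^3 + 4.23*a^2 + 2.8447*a - 1.206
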